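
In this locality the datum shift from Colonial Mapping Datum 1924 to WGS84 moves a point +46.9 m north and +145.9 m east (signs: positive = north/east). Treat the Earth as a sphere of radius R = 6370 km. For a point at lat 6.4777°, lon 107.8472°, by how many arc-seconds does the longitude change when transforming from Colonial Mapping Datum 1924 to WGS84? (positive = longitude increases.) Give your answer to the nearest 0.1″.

Δλ = 4.8″

At latitude 6.4777°, cos φ = 0.993616.
One radian of longitude at latitude φ spans R cos φ, so Δλ = ΔE / (R cos φ) = 145.9 / (6370000 × 0.993616) = 2.3051e-05 rad = 4.755″.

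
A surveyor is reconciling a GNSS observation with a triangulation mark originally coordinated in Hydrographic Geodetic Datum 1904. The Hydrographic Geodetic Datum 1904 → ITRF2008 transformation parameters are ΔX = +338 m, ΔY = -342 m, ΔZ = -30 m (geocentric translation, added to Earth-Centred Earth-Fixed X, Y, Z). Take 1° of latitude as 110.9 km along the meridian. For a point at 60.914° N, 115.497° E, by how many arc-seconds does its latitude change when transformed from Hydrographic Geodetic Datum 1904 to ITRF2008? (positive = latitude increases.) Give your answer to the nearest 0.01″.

sin φ = 0.873891, cos φ = 0.486122, sin λ = 0.902608, cos λ = -0.430464.
North component: ΔN = −sin φ cos λ·ΔX − sin φ sin λ·ΔY + cos φ·ΔZ = −(0.873891)(-0.430464)(338) − (0.873891)(0.902608)(-342) + (0.486122)(-30) = 382.33 m.
1° of latitude spans 110900 m, so Δφ = 382.33 / 110900 × 3600 = 12.411″.

Δφ = 12.41″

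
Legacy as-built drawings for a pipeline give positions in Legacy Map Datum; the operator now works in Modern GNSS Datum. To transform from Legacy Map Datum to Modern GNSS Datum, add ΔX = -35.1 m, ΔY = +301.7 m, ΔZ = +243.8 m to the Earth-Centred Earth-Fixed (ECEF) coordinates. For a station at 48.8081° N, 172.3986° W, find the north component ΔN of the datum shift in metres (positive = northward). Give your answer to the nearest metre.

ΔN = 164 m

The local north axis is (−sin φ cos λ, −sin φ sin λ, cos φ), giving ΔN = -26.181 + 30.032 + 160.563 = 164.41 m.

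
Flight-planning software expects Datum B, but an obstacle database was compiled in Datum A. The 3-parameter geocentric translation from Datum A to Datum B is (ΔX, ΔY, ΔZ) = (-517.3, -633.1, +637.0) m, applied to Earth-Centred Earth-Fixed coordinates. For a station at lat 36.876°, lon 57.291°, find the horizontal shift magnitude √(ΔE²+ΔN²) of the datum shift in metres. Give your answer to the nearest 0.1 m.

The local east axis at (φ, λ) is (−sin λ, cos λ, 0), so ΔE = −sin(57.291°)·(-517.3) + cos(57.291°)·(-633.1) = 93.16 m.
The local north axis is (−sin φ cos λ, −sin φ sin λ, cos φ), giving ΔN = 167.745 + 319.669 + 509.559 = 996.97 m.
Horizontal magnitude = √(ΔE² + ΔN²) = √(93.16² + 996.97²) = 1001.32 m.

1001.3 m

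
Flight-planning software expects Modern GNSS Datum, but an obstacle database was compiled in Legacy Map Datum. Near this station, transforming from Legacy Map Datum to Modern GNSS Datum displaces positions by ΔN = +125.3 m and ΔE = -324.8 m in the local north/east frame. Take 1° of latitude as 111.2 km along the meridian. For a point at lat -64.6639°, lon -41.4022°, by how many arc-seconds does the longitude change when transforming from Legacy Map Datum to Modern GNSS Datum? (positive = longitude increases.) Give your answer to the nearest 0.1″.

Δλ = -24.6″

At latitude -64.6639°, cos φ = 0.427927.
1° of longitude at this latitude = 111.2 × cos φ = 47.59 km, so Δλ = -324.8 / 47585.5 = -0.0068256° = -24.572″.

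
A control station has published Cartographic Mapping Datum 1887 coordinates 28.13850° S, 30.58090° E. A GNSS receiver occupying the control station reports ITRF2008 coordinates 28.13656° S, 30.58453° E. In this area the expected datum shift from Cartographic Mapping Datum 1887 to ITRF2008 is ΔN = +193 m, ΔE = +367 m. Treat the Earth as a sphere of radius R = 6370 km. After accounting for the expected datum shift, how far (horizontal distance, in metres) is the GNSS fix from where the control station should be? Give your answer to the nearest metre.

25 m

Observed coordinate differences: Δφ = +0.00194°, Δλ = +0.00363°.
Converting to metres (1° lat = 111177 m, cos φ = 0.881810): observed ΔN = 215.7 m, observed ΔE = 355.9 m.
Subtracting the expected shift leaves a residual of 215.7 − (193) = 22.7 m north and 355.9 − (367) = -11.1 m east.
Residual distance = √(22.7² + (-11.1)²) = 25.3 m.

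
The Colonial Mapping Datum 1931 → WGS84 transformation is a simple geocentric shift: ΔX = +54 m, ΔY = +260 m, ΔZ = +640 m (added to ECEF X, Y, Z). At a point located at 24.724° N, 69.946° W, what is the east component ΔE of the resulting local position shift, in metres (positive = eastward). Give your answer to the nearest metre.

ΔE = 140 m

At φ = 24.724°, λ = -69.946°: sin φ = 0.418248, cos φ = 0.908333, sin λ = -0.939370, cos λ = 0.342906.
ΔE = −sin λ·ΔX + cos λ·ΔY = −(-0.939370)·(54) + (0.342906)·(260) = 139.88 m.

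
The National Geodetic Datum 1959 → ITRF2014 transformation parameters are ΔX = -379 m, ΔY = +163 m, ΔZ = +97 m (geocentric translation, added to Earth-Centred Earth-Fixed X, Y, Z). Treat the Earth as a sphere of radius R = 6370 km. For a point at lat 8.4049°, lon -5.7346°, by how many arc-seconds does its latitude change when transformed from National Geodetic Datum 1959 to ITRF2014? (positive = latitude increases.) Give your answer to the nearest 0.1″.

sin φ = 0.146168, cos φ = 0.989260, sin λ = -0.099921, cos λ = 0.994995.
North component: ΔN = −sin φ cos λ·ΔX − sin φ sin λ·ΔY + cos φ·ΔZ = −(0.146168)(0.994995)(-379) − (0.146168)(-0.099921)(163) + (0.989260)(97) = 153.46 m.
1° of latitude spans πR/180 = 111177 m, so Δφ = 153.46 / 111177 × 3600 = 4.969″.

Δφ = 5.0″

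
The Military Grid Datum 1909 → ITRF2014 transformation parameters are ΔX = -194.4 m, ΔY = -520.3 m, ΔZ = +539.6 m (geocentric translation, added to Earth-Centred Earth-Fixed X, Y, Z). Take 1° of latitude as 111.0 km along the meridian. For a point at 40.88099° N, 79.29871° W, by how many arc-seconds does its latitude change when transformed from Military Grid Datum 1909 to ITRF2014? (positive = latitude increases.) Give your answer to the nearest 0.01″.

Δφ = 3.15″

sin φ = 0.654490, cos φ = 0.756071, sin λ = -0.982609, cos λ = 0.185689.
North component: ΔN = −sin φ cos λ·ΔX − sin φ sin λ·ΔY + cos φ·ΔZ = −(0.654490)(0.185689)(-194.4) − (0.654490)(-0.982609)(-520.3) + (0.756071)(539.6) = 96.99 m.
1° of latitude spans 111000 m, so Δφ = 96.99 / 111000 × 3600 = 3.146″.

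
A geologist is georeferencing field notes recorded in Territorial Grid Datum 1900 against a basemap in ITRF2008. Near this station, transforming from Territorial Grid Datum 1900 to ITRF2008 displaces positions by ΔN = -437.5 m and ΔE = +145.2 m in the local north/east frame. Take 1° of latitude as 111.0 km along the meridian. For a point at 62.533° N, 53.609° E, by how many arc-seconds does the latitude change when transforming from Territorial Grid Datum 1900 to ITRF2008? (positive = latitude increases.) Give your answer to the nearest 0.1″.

Δφ = -14.2″

1° of latitude = 111.0 km, so Δφ = -437.5 / 111000 = -0.0039414° = -14.189″.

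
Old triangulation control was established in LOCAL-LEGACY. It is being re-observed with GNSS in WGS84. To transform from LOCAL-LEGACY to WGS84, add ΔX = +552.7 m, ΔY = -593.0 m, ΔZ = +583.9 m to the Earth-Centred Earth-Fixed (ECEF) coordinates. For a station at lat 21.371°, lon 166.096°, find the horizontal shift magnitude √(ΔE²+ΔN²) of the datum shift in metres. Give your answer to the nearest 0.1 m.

906.7 m

At φ = 21.371°, λ = 166.096°: sin φ = 0.364405, cos φ = 0.931240, sin λ = 0.240296, cos λ = -0.970700.
ΔE = −sin λ·ΔX + cos λ·ΔY = −(0.240296)·(552.7) + (-0.970700)·(-593.0) = 442.81 m.
ΔN = −sin φ cos λ·ΔX − sin φ sin λ·ΔY + cos φ·ΔZ = −(0.364405)(-0.970700)(552.7) − (0.364405)(0.240296)(-593.0) + (0.931240)(583.9) = 791.18 m.
Horizontal magnitude = √(ΔE² + ΔN²) = √(442.81² + 791.18²) = 906.67 m.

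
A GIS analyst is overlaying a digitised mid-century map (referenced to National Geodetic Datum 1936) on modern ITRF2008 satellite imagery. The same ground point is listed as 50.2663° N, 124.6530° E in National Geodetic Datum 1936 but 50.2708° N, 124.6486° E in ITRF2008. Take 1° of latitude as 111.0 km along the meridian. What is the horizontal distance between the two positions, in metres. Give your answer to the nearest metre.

Δφ = 50.2708° − 50.2663° = +0.0045°; Δλ = 124.6486° − 124.6530° = -0.0044°.
ΔN = Δφ × 111000 = 499.5 m; ΔE = Δλ × 111000 × cos(50.2663°) = -0.0044 × 111000 × 0.639220 = -312.2 m.
Distance = √(ΔE² + ΔN²) = √((-312.2)² + 499.5²) = 589.0 m.

589 m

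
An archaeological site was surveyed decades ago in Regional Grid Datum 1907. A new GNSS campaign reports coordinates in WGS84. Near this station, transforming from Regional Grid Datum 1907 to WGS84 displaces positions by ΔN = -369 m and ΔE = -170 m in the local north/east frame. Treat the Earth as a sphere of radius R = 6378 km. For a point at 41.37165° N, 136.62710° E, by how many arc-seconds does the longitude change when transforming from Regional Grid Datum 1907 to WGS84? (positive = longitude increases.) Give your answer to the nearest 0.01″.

Δλ = -7.33″

At latitude 41.37165°, cos φ = 0.750438.
One radian of longitude at latitude φ spans R cos φ, so Δλ = ΔE / (R cos φ) = -170.0 / (6378000 × 0.750438) = -3.5518e-05 rad = -7.326″.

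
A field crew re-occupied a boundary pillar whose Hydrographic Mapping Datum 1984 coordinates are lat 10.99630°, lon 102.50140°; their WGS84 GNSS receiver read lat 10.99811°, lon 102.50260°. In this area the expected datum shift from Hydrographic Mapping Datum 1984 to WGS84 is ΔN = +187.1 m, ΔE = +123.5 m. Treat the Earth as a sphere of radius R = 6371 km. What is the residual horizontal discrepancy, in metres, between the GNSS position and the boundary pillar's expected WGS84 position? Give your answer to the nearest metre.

16 m

Observed coordinate differences: Δφ = +0.00181°, Δλ = +0.00120°.
Converting to metres (1° lat = 111195 m, cos φ = 0.981640): observed ΔN = 201.3 m, observed ΔE = 131.0 m.
Subtracting the expected shift leaves a residual of 201.3 − (187.1) = 14.2 m north and 131.0 − (123.5) = 7.5 m east.
Residual distance = √(14.2² + 7.5²) = 16.0 m.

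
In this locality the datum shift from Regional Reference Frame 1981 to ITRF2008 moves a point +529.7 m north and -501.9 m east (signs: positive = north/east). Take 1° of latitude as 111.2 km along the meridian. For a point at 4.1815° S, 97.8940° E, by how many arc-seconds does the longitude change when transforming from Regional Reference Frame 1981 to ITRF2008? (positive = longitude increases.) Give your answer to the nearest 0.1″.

Δλ = -16.3″

At latitude -4.1815°, cos φ = 0.997338.
1° of longitude at this latitude = 111.2 × cos φ = 110.90 km, so Δλ = -501.9 / 110904.0 = -0.0045255° = -16.292″.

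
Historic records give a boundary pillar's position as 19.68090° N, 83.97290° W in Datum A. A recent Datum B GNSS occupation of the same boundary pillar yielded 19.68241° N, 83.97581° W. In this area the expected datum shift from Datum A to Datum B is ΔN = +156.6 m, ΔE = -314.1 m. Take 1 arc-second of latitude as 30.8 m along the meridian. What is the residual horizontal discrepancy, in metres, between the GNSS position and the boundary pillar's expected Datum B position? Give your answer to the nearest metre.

Observed coordinate differences: Δφ = +0.00151°, Δλ = -0.00291°.
Converting to metres (1° lat = 110880 m, cos φ = 0.941583): observed ΔN = 167.4 m, observed ΔE = -303.8 m.
Subtracting the expected shift leaves a residual of 167.4 − (156.6) = 10.8 m north and -303.8 − (-314.1) = 10.3 m east.
Residual distance = √(10.8² + 10.3²) = 14.9 m.

15 m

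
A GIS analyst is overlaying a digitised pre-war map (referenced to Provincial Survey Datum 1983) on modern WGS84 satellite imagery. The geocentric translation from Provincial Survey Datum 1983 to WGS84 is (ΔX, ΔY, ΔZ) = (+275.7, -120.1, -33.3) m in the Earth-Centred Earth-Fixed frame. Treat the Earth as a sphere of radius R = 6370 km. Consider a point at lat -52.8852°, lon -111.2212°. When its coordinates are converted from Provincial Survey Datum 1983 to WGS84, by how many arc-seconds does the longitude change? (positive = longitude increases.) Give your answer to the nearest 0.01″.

Δλ = 16.12″

sin φ = -0.797428, cos φ = 0.603414, sin λ = -0.932190, cos λ = -0.361970.
East component: ΔE = −sin λ·ΔX + cos λ·ΔY = −(-0.932190)(275.7) + (-0.361970)(-120.1) = 300.48 m.
1° of latitude spans πR/180 = 111177 m; at latitude φ, 1° of longitude spans that × cos φ = 67086.0 m, so Δλ = 300.48 / 67086.0 × 3600 = 16.124″.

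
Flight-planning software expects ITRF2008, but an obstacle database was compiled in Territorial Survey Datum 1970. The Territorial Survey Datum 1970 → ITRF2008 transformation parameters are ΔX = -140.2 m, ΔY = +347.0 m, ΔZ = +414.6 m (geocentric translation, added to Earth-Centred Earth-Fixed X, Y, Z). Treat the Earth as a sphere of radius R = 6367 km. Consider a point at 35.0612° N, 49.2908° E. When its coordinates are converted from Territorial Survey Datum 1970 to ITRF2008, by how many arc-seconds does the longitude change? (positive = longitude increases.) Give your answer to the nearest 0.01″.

sin φ = 0.574451, cos φ = 0.818539, sin λ = 0.758030, cos λ = 0.652220.
East component: ΔE = −sin λ·ΔX + cos λ·ΔY = −(0.758030)(-140.2) + (0.652220)(347.0) = 332.60 m.
1° of latitude spans πR/180 = 111125 m; at latitude φ, 1° of longitude spans that × cos φ = 90960.2 m, so Δλ = 332.60 / 90960.2 × 3600 = 13.163″.

Δλ = 13.16″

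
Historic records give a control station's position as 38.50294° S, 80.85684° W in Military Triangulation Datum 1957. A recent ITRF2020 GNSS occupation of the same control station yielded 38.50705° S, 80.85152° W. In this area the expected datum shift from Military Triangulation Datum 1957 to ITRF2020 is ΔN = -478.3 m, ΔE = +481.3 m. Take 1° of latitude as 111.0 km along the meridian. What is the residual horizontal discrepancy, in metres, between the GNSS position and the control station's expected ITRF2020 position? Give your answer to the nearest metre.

29 m

Observed coordinate differences: Δφ = -0.00411°, Δλ = +0.00532°.
Converting to metres (1° lat = 111000 m, cos φ = 0.782576): observed ΔN = -456.2 m, observed ΔE = 462.1 m.
Subtracting the expected shift leaves a residual of -456.2 − (-478.3) = 22.1 m north and 462.1 − (481.3) = -19.2 m east.
Residual distance = √(22.1² + (-19.2)²) = 29.3 m.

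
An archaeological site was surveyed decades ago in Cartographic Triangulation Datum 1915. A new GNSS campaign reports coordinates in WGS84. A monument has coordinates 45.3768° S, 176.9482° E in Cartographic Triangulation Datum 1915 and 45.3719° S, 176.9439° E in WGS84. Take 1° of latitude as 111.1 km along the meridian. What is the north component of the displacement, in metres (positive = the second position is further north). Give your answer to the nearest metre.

ΔN = 544 m

Δφ = -45.3719° − -45.3768° = +0.0049°; Δλ = 176.9439° − 176.9482° = -0.0043°.
ΔN = Δφ × 111100 = 544.4 m; ΔE = Δλ × 111100 × cos(-45.3768°) = -0.0043 × 111100 × 0.702441 = -335.6 m.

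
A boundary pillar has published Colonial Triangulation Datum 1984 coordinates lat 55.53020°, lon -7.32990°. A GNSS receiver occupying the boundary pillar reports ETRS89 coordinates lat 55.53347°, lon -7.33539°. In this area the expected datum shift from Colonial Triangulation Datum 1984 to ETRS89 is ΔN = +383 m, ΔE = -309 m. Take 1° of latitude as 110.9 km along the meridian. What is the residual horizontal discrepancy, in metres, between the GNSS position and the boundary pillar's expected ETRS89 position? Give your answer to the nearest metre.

Observed coordinate differences: Δφ = +0.00327°, Δλ = -0.00549°.
Converting to metres (1° lat = 110900 m, cos φ = 0.565972): observed ΔN = 362.6 m, observed ΔE = -344.6 m.
Subtracting the expected shift leaves a residual of 362.6 − (383) = -20.4 m north and -344.6 − (-309) = -35.6 m east.
Residual distance = √((-20.4)² + (-35.6)²) = 41.0 m.

41 m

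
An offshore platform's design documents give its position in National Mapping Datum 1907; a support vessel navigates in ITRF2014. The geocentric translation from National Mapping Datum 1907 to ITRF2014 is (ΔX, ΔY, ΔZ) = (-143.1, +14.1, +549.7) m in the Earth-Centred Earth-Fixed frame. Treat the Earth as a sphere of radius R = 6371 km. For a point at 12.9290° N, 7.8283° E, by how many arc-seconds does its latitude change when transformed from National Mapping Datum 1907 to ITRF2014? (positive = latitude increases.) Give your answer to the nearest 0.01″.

Δφ = 18.36″

sin φ = 0.223743, cos φ = 0.974648, sin λ = 0.136205, cos λ = 0.990681.
North component: ΔN = −sin φ cos λ·ΔX − sin φ sin λ·ΔY + cos φ·ΔZ = −(0.223743)(0.990681)(-143.1) − (0.223743)(0.136205)(14.1) + (0.974648)(549.7) = 567.05 m.
1° of latitude spans πR/180 = 111195 m, so Δφ = 567.05 / 111195 × 3600 = 18.359″.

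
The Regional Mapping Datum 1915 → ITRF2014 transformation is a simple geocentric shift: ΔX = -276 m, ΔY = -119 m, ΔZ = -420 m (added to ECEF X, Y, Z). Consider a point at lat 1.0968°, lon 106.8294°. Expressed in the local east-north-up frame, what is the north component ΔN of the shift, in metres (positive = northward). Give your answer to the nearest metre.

At φ = 1.0968°, λ = 106.8294°: sin φ = 0.019142, cos φ = 0.999817, sin λ = 0.957171, cos λ = -0.289523.
ΔN = −sin φ cos λ·ΔX − sin φ sin λ·ΔY + cos φ·ΔZ = −(0.019142)(-0.289523)(-276) − (0.019142)(0.957171)(-119) + (0.999817)(-420) = -419.27 m.

ΔN = -419 m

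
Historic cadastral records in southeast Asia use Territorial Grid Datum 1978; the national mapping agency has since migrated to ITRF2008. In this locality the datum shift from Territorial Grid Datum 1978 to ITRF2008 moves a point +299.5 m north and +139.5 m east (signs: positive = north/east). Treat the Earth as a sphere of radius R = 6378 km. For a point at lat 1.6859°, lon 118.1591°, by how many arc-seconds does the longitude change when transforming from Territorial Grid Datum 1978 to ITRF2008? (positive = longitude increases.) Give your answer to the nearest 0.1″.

At latitude 1.6859°, cos φ = 0.999567.
One radian of longitude at latitude φ spans R cos φ, so Δλ = ΔE / (R cos φ) = 139.5 / (6378000 × 0.999567) = 2.1882e-05 rad = 4.513″.

Δλ = 4.5″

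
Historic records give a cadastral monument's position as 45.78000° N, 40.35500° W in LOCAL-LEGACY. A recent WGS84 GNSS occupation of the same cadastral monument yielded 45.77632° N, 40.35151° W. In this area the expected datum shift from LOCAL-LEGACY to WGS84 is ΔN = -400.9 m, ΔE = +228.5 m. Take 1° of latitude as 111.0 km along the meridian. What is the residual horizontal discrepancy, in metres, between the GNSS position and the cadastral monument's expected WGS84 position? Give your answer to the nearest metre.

Observed coordinate differences: Δφ = -0.00368°, Δλ = +0.00349°.
Converting to metres (1° lat = 111000 m, cos φ = 0.697415): observed ΔN = -408.5 m, observed ΔE = 270.2 m.
Subtracting the expected shift leaves a residual of -408.5 − (-400.9) = -7.6 m north and 270.2 − (228.5) = 41.7 m east.
Residual distance = √((-7.6)² + 41.7²) = 42.4 m.

42 m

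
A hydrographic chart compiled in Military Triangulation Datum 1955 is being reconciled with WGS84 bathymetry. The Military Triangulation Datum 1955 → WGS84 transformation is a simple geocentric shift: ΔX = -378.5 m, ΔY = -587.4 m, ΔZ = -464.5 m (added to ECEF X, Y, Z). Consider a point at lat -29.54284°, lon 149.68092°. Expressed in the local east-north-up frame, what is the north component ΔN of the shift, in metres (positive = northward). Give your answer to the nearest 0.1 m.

At φ = -29.54284°, λ = 149.68092°: sin φ = -0.493074, cos φ = 0.869987, sin λ = 0.504815, cos λ = -0.863227.
ΔN = −sin φ cos λ·ΔX − sin φ sin λ·ΔY + cos φ·ΔZ = −(-0.493074)(-0.863227)(-378.5) − (-0.493074)(0.504815)(-587.4) + (0.869987)(-464.5) = -389.22 m.

ΔN = -389.2 m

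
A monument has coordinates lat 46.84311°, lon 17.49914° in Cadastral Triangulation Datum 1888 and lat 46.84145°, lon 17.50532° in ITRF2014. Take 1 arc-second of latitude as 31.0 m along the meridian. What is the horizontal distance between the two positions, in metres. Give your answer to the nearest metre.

Δφ = 46.84145° − 46.84311° = -0.00166°; Δλ = 17.50532° − 17.49914° = +0.00618°.
1° of latitude = 3600 × 31.00 = 111600 m.
ΔN = Δφ × 111600 = -185.3 m; ΔE = Δλ × 111600 × cos(46.84311°) = +0.00618 × 111600 × 0.683998 = 471.7 m.
Distance = √(ΔE² + ΔN²) = √(471.7² + (-185.3)²) = 506.8 m.

507 m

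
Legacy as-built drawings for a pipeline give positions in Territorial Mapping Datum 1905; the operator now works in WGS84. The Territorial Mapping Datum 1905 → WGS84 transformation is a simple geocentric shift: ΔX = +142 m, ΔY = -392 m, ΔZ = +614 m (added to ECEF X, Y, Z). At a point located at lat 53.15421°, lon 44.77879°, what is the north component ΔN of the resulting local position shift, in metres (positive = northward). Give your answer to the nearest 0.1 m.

ΔN = 508.5 m

The local north axis is (−sin φ cos λ, −sin φ sin λ, cos φ), giving ΔN = -80.662 + 220.961 + 368.193 = 508.49 m.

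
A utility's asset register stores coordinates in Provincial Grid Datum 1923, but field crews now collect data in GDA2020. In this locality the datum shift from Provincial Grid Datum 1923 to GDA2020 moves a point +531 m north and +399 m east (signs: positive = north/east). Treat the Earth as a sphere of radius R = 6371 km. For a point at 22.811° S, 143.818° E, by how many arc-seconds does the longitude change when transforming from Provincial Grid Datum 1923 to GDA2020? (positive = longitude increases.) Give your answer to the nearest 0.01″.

At latitude -22.811°, cos φ = 0.921789.
One radian of longitude at latitude φ spans R cos φ, so Δλ = ΔE / (R cos φ) = 399.0 / (6371000 × 0.921789) = 6.7941e-05 rad = 14.014″.

Δλ = 14.01″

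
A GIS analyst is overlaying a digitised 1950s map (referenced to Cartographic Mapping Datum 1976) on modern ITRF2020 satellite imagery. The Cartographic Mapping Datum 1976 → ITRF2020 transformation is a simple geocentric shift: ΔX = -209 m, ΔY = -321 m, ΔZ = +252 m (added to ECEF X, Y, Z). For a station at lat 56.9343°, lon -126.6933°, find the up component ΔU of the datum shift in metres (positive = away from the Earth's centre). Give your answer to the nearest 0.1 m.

The local up (radial) axis is (cos φ cos λ, cos φ sin λ, sin φ), giving ΔU = 68.137 + 140.433 + 211.187 = 419.76 m.

ΔU = 419.8 m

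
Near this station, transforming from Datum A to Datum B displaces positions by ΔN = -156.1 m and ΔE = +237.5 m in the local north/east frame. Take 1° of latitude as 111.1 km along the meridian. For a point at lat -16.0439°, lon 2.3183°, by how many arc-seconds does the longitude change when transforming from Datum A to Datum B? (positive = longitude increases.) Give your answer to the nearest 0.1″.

Δλ = 8.0″

At latitude -16.0439°, cos φ = 0.961050.
1° of longitude at this latitude = 111.1 × cos φ = 106.77 km, so Δλ = 237.5 / 106772.7 = 0.0022244° = 8.008″.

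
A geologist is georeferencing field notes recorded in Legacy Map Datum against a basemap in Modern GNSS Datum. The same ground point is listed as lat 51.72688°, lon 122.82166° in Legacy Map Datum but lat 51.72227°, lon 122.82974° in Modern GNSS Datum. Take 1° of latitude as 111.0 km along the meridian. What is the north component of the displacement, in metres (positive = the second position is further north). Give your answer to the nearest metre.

Δφ = 51.72227° − 51.72688° = -0.00461°; Δλ = 122.82974° − 122.82166° = +0.00808°.
ΔN = Δφ × 111000 = -511.7 m; ΔE = Δλ × 111000 × cos(51.72688°) = +0.00808 × 111000 × 0.619411 = 555.5 m.

ΔN = -512 m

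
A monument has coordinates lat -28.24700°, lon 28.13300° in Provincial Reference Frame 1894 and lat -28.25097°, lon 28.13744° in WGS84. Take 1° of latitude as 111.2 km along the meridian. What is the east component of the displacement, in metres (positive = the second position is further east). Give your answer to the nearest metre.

ΔE = 435 m

Δφ = -28.25097° − -28.24700° = -0.00397°; Δλ = 28.13744° − 28.13300° = +0.00444°.
ΔN = Δφ × 111200 = -441.5 m; ΔE = Δλ × 111200 × cos(-28.24700°) = +0.00444 × 111200 × 0.880916 = 434.9 m.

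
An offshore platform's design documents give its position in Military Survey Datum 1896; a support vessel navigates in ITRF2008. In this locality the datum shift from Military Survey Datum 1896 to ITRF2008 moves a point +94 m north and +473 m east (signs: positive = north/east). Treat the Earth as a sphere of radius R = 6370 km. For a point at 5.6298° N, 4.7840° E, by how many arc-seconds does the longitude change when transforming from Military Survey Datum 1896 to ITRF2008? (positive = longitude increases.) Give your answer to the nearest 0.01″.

Δλ = 15.39″

At latitude 5.6298°, cos φ = 0.995177.
One radian of longitude at latitude φ spans R cos φ, so Δλ = ΔE / (R cos φ) = 473.0 / (6370000 × 0.995177) = 7.4614e-05 rad = 15.390″.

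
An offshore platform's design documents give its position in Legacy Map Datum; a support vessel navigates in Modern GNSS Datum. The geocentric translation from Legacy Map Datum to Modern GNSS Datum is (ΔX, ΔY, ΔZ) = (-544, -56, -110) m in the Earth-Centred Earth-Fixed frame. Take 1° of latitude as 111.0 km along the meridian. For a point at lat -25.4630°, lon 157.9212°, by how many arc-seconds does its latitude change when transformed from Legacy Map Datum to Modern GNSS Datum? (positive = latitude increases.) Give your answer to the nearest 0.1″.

sin φ = -0.429928, cos φ = 0.902863, sin λ = 0.375881, cos λ = -0.926668.
North component: ΔN = −sin φ cos λ·ΔX − sin φ sin λ·ΔY + cos φ·ΔZ = −(-0.429928)(-0.926668)(-544) − (-0.429928)(0.375881)(-56) + (0.902863)(-110) = 108.37 m.
1° of latitude spans 111000 m, so Δφ = 108.37 / 111000 × 3600 = 3.515″.

Δφ = 3.5″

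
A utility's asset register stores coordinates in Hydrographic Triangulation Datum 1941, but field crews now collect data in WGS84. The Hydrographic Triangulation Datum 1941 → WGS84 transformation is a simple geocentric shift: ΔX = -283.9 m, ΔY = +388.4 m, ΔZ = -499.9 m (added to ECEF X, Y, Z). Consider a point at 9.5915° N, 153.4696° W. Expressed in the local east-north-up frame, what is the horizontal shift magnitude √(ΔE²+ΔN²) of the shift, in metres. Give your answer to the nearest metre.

694 m

At φ = 9.5915°, λ = -153.4696°: sin φ = 0.166622, cos φ = 0.986021, sin λ = -0.446673, cos λ = -0.894697.
ΔE = −sin λ·ΔX + cos λ·ΔY = −(-0.446673)·(-283.9) + (-0.894697)·(388.4) = -474.31 m.
ΔN = −sin φ cos λ·ΔX − sin φ sin λ·ΔY + cos φ·ΔZ = −(0.166622)(-0.894697)(-283.9) − (0.166622)(-0.446673)(388.4) + (0.986021)(-499.9) = -506.33 m.
Horizontal magnitude = √(ΔE² + ΔN²) = √((-474.31)² + (-506.33)²) = 693.79 m.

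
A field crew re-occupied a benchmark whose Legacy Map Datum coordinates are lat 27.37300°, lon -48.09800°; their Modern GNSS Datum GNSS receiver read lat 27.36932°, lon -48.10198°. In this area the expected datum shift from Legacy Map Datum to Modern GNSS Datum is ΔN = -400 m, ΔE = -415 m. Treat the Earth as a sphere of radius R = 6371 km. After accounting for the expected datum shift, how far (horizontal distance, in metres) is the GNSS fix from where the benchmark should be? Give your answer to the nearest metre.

Observed coordinate differences: Δφ = -0.00368°, Δλ = -0.00398°.
Converting to metres (1° lat = 111195 m, cos φ = 0.888032): observed ΔN = -409.2 m, observed ΔE = -393.0 m.
Subtracting the expected shift leaves a residual of -409.2 − (-400) = -9.2 m north and -393.0 − (-415) = 22.0 m east.
Residual distance = √((-9.2)² + 22.0²) = 23.8 m.

24 m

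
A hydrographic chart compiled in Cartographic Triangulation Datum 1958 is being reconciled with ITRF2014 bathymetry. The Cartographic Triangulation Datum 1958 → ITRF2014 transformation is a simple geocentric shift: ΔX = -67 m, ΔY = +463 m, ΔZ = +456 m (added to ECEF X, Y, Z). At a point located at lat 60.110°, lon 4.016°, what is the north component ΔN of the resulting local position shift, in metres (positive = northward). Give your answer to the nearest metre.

ΔN = 257 m

The local north axis is (−sin φ cos λ, −sin φ sin λ, cos φ), giving ΔN = 57.945 − 28.113 + 227.241 = 257.07 m.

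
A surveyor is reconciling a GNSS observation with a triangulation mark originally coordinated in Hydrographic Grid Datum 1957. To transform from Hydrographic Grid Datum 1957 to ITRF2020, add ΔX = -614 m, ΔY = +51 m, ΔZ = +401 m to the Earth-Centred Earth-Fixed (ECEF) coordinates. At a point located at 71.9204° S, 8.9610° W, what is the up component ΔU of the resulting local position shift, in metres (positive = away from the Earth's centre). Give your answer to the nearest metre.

The local up (radial) axis is (cos φ cos λ, cos φ sin λ, sin φ), giving ΔU = -188.222 − 2.465 − 381.201 = -571.89 m.

ΔU = -572 m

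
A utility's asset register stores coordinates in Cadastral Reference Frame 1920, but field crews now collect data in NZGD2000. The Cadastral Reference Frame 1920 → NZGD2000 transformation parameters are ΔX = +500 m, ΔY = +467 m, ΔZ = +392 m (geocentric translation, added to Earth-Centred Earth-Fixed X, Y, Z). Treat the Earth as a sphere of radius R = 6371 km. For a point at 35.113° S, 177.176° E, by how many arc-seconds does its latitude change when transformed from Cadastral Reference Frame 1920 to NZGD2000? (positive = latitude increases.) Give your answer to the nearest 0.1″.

Δφ = 1.5″

sin φ = -0.575191, cos φ = 0.818019, sin λ = 0.049268, cos λ = -0.998786.
North component: ΔN = −sin φ cos λ·ΔX − sin φ sin λ·ΔY + cos φ·ΔZ = −(-0.575191)(-0.998786)(500) − (-0.575191)(0.049268)(467) + (0.818019)(392) = 46.65 m.
1° of latitude spans πR/180 = 111195 m, so Δφ = 46.65 / 111195 × 3600 = 1.510″.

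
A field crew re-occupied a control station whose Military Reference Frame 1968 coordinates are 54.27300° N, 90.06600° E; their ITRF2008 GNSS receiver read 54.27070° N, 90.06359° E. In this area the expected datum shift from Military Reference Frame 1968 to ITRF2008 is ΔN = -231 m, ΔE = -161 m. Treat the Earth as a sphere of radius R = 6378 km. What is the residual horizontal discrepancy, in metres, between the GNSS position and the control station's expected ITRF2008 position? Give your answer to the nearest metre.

Observed coordinate differences: Δφ = -0.00230°, Δλ = -0.00241°.
Converting to metres (1° lat = 111317 m, cos φ = 0.583924): observed ΔN = -256.0 m, observed ΔE = -156.7 m.
Subtracting the expected shift leaves a residual of -256.0 − (-231) = -25.0 m north and -156.7 − (-161) = 4.3 m east.
Residual distance = √((-25.0)² + 4.3²) = 25.4 m.

25 m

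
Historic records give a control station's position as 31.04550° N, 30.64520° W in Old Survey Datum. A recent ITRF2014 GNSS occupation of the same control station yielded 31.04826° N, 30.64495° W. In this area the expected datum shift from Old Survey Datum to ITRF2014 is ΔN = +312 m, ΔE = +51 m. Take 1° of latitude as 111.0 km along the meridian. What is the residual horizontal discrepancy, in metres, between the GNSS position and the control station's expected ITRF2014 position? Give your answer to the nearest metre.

Observed coordinate differences: Δφ = +0.00276°, Δλ = +0.00025°.
Converting to metres (1° lat = 111000 m, cos φ = 0.856758): observed ΔN = 306.4 m, observed ΔE = 23.8 m.
Subtracting the expected shift leaves a residual of 306.4 − (312) = -5.6 m north and 23.8 − (51) = -27.2 m east.
Residual distance = √((-5.6)² + (-27.2)²) = 27.8 m.

28 m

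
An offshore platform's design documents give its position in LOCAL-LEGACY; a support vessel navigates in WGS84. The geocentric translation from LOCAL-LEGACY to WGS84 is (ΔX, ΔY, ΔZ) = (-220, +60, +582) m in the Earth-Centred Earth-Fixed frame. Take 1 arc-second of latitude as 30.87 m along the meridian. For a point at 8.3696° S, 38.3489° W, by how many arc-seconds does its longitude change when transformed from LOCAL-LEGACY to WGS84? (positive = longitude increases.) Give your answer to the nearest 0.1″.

sin φ = -0.145558, cos φ = 0.989350, sin λ = -0.620449, cos λ = 0.784247.
East component: ΔE = −sin λ·ΔX + cos λ·ΔY = −(-0.620449)(-220) + (0.784247)(60) = -89.44 m.
1° of latitude spans 3600 × 30.87 = 111132 m; at latitude φ, 1° of longitude spans that × cos φ = 109948.4 m, so Δλ = -89.44 / 109948.4 × 3600 = -2.929″.

Δλ = -2.9″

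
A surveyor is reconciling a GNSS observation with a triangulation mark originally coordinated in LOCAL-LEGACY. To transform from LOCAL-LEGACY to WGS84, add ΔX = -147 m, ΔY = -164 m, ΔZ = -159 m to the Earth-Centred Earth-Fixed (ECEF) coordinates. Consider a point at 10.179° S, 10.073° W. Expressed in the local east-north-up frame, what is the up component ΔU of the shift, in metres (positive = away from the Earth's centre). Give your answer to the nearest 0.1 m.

At φ = -10.179°, λ = -10.073°: sin φ = -0.176724, cos φ = 0.984260, sin λ = -0.174903, cos λ = 0.984586.
ΔU = cos φ cos λ·ΔX + cos φ sin λ·ΔY + sin φ·ΔZ = (0.984260)(0.984586)(-147) + (0.984260)(-0.174903)(-164) + (-0.176724)(-159) = -86.12 m.

ΔU = -86.1 m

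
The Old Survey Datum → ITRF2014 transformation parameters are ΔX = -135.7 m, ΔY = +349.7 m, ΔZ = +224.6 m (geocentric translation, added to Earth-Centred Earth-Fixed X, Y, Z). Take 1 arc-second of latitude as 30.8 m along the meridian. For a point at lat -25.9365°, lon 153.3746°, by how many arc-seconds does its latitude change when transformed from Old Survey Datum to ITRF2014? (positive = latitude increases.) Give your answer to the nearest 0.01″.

sin φ = -0.437375, cos φ = 0.899279, sin λ = 0.448155, cos λ = -0.893956.
North component: ΔN = −sin φ cos λ·ΔX − sin φ sin λ·ΔY + cos φ·ΔZ = −(-0.437375)(-0.893956)(-135.7) − (-0.437375)(0.448155)(349.7) + (0.899279)(224.6) = 323.58 m.
1° of latitude spans 3600 × 30.80 = 110880 m, so Δφ = 323.58 / 110880 × 3600 = 10.506″.

Δφ = 10.51″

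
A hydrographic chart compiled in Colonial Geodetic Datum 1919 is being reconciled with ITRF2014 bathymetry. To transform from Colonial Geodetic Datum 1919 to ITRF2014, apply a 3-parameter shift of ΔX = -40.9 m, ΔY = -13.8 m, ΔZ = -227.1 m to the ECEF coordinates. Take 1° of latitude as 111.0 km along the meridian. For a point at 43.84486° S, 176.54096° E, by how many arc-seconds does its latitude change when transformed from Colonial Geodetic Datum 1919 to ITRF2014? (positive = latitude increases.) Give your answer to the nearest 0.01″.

sin φ = -0.692708, cos φ = 0.721218, sin λ = 0.060335, cos λ = -0.998178.
North component: ΔN = −sin φ cos λ·ΔX − sin φ sin λ·ΔY + cos φ·ΔZ = −(-0.692708)(-0.998178)(-40.9) − (-0.692708)(0.060335)(-13.8) + (0.721218)(-227.1) = -136.09 m.
1° of latitude spans 111000 m, so Δφ = -136.09 / 111000 × 3600 = -4.414″.

Δφ = -4.41″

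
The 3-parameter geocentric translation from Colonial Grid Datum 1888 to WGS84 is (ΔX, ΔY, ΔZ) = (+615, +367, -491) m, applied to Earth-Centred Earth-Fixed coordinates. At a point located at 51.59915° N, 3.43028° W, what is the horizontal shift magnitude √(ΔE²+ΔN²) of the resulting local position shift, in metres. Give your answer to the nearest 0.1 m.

868.2 m

At φ = 51.59915°, λ = -3.43028°: sin φ = 0.783684, cos φ = 0.621159, sin λ = -0.059834, cos λ = 0.998208.
ΔE = −sin λ·ΔX + cos λ·ΔY = −(-0.059834)·(615) + (0.998208)·(367) = 403.14 m.
ΔN = −sin φ cos λ·ΔX − sin φ sin λ·ΔY + cos φ·ΔZ = −(0.783684)(0.998208)(615) − (0.783684)(-0.059834)(367) + (0.621159)(-491) = -768.88 m.
Horizontal magnitude = √(ΔE² + ΔN²) = √(403.14² + (-768.88)²) = 868.16 m.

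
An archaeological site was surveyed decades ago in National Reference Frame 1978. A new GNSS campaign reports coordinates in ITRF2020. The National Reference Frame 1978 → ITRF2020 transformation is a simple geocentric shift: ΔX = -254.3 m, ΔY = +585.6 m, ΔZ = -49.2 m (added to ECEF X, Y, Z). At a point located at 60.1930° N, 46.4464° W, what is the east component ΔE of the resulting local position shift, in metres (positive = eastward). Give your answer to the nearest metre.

The local east axis at (φ, λ) is (−sin λ, cos λ, 0), so ΔE = −sin(-46.4464°)·(-254.3) + cos(-46.4464°)·585.6 = 219.20 m.

ΔE = 219 m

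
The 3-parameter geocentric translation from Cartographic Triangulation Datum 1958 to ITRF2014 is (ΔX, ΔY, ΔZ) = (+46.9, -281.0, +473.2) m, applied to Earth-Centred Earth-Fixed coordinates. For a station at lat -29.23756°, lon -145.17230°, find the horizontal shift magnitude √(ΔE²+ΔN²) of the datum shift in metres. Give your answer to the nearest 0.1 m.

538.1 m

The local east axis at (φ, λ) is (−sin λ, cos λ, 0), so ΔE = −sin(-145.17230°)·46.9 + cos(-145.17230°)·(-281.0) = 257.45 m.
The local north axis is (−sin φ cos λ, −sin φ sin λ, cos φ), giving ΔN = -18.804 + 78.385 + 412.915 = 472.50 m.
Horizontal magnitude = √(ΔE² + ΔN²) = √(257.45² + 472.50²) = 538.08 m.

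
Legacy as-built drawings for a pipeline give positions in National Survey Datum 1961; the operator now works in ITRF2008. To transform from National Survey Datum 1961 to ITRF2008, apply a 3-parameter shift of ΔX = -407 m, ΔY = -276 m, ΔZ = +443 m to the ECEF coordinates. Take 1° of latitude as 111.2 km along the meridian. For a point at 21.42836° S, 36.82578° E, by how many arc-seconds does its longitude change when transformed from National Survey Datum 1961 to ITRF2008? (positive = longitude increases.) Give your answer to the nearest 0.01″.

sin φ = -0.365338, cos φ = 0.930875, sin λ = 0.599384, cos λ = 0.800462.
East component: ΔE = −sin λ·ΔX + cos λ·ΔY = −(0.599384)(-407) + (0.800462)(-276) = 23.02 m.
1° of latitude spans 111200 m; at latitude φ, 1° of longitude spans that × cos φ = 103513.3 m, so Δλ = 23.02 / 103513.3 × 3600 = 0.801″.

Δλ = 0.80″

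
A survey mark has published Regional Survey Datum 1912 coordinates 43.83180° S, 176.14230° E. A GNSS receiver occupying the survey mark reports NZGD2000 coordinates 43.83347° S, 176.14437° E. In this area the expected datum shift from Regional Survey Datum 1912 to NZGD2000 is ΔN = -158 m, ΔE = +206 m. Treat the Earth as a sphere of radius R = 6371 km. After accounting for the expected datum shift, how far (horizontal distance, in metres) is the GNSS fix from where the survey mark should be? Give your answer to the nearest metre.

Observed coordinate differences: Δφ = -0.00167°, Δλ = +0.00207°.
Converting to metres (1° lat = 111195 m, cos φ = 0.721376): observed ΔN = -185.7 m, observed ΔE = 166.0 m.
Subtracting the expected shift leaves a residual of -185.7 − (-158) = -27.7 m north and 166.0 − (206) = -40.0 m east.
Residual distance = √((-27.7)² + (-40.0)²) = 48.6 m.

49 m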